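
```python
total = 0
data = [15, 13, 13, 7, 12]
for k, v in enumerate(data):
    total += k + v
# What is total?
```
Trace:
  total=0
  total=15, k=0, v=15
  total=29, k=1, v=13
  total=44, k=2, v=13
  total=54, k=3, v=7
  total=70, k=4, v=12

Final answer: 70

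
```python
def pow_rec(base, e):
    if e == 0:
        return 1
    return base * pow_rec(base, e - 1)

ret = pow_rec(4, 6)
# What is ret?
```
Call trace:
pow_rec(base=4, e=6)
  pow_rec(base=4, e=5)
    pow_rec(base=4, e=4)
      pow_rec(base=4, e=3)
        pow_rec(base=4, e=2)
          pow_rec(base=4, e=1)
            pow_rec(base=4, e=0)
            -> return 1
          -> return 4
        -> return 16
      -> return 64
    -> return 256
  -> return 1024
-> return 4096

Final answer: 4096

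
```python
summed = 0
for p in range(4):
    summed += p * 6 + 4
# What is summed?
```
Trace:
  summed=0
  summed=4, p=0
  summed=14, p=1
  summed=30, p=2
  summed=52, p=3

Final answer: 52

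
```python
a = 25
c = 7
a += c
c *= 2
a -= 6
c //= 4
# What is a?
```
Trace:
  a=25
  a=25, c=7
  a=32, c=7
  a=32, c=14
  a=26, c=14
  a=26, c=3

Final answer: 26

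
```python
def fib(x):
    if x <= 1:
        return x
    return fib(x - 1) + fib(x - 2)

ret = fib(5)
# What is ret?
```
Call trace (a repeated sub-call is expanded the first time; later identical calls just restate its return value):
fib(x=5)
  fib(x=4)
    fib(x=3)
      fib(x=2)
        fib(x=1)
        -> return 1
        fib(x=0)
        -> return 0
      -> return 1
      fib(x=1)
      -> return 1
    -> return 2
    fib(x=2) -> return 1  (same call as traced above)
  -> return 3
  fib(x=3) -> return 2  (same call as traced above)
-> return 5

Final answer: 5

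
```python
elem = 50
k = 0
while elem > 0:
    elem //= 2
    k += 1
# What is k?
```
Trace:
  elem=50
  elem=50, k=0
  elem=25, k=1
  elem=12, k=2
  elem=6, k=3
  elem=3, k=4
  elem=1, k=5
  elem=0, k=6

Final answer: 6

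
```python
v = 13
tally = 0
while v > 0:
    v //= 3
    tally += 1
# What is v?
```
Trace:
  v=13
  v=13, tally=0
  v=4, tally=1
  v=1, tally=2
  v=0, tally=3

Final answer: 0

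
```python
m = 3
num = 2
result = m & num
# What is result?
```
Trace:
  m=3
  m=3, num=2
  m=3, num=2, result=2

Final answer: 2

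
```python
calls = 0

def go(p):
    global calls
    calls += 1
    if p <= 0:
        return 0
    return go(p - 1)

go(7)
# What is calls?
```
Call trace:
go(p=7)
  go(p=6)
    go(p=5)
      go(p=4)
        go(p=3)
          go(p=2)
            go(p=1)
              go(p=0)
              -> return 0
            -> return 0
          -> return 0
        -> return 0
      -> return 0
    -> return 0
  -> return 0
-> return 0

calls is incremented once per call. go is entered once for each p = 7, 6, 5, 4, 3, 2, 1, 0 (the p <= 0 call returns without recursing), i.e. 7 + 1 calls.
calls = 8

Final answer: 8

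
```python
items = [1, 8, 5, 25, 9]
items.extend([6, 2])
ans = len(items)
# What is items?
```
Trace:
  items=[1, 8, 5, 25, 9]
  items=[1, 8, 5, 25, 9, 6, 2]
  items=[1, 8, 5, 25, 9, 6, 2], ans=7

Final answer: [1, 8, 5, 25, 9, 6, 2]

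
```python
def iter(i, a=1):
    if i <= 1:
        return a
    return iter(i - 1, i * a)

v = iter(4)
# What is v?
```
Call trace:
iter(i=4, a=1)
  iter(i=3, a=4)
    iter(i=2, a=12)
      iter(i=1, a=24)
      -> return 24
    -> return 24
  -> return 24
-> return 24

Final answer: 24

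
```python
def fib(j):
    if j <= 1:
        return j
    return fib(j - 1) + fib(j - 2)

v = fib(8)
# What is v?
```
Call trace (a repeated sub-call is expanded the first time; later identical calls just restate its return value):
fib(j=8)
  fib(j=7)
    fib(j=6)
      fib(j=5)
        fib(j=4)
          fib(j=3)
            fib(j=2)
              fib(j=1)
              -> return 1
              fib(j=0)
              -> return 0
            -> return 1
            fib(j=1)
            -> return 1
          -> return 2
          fib(j=2) -> return 1  (same call as traced above)
        -> return 3
        fib(j=3) -> return 2  (same call as traced above)
      -> return 5
      fib(j=4) -> return 3  (same call as traced above)
    -> return 8
    fib(j=5) -> return 5  (same call as traced above)
  -> return 13
  fib(j=6) -> return 8  (same call as traced above)
-> return 21

Final answer: 21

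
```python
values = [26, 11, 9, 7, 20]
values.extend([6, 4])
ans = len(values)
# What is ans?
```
Trace:
  values=[26, 11, 9, 7, 20]
  values=[26, 11, 9, 7, 20, 6, 4]
  values=[26, 11, 9, 7, 20, 6, 4], ans=7

Final answer: 7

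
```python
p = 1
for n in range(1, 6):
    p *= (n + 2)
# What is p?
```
Trace:
  p=1
  p=3, n=1
  p=12, n=2
  p=60, n=3
  p=360, n=4
  p=2520, n=5

Final answer: 2520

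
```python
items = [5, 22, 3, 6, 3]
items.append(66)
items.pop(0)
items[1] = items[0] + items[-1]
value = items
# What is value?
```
Trace:
  items=[5, 22, 3, 6, 3]
  items=[5, 22, 3, 6, 3, 66]
  items=[22, 3, 6, 3, 66]
  items=[22, 88, 6, 3, 66]
  items=[22, 88, 6, 3, 66], value=[22, 88, 6, 3, 66]

Final answer: [22, 88, 6, 3, 66]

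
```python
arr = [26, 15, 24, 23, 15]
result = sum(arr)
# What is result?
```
Trace:
  arr=[26, 15, 24, 23, 15]
  arr=[26, 15, 24, 23, 15], result=103

Final answer: 103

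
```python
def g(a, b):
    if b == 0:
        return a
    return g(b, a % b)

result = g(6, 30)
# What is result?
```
Call trace:
g(a=6, b=30)
  g(a=30, b=6)
    g(a=6, b=0)
    -> return 6
  -> return 6
-> return 6

Final answer: 6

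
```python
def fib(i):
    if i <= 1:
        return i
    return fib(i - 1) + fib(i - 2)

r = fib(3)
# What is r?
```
Call trace:
fib(i=3)
  fib(i=2)
    fib(i=1)
    -> return 1
    fib(i=0)
    -> return 0
  -> return 1
  fib(i=1)
  -> return 1
-> return 2

Final answer: 2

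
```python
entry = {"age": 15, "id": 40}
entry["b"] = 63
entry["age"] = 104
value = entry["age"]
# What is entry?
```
Trace:
  entry={'age': 15, 'id': 40}
  entry={'age': 15, 'id': 40, 'b': 63}
  entry={'age': 104, 'id': 40, 'b': 63}
  entry={'age': 104, 'id': 40, 'b': 63}, value=104

Final answer: {'age': 104, 'id': 40, 'b': 63}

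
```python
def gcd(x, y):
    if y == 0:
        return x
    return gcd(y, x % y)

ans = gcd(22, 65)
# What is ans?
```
Call trace:
gcd(x=22, y=65)
  gcd(x=65, y=22)
    gcd(x=22, y=21)
      gcd(x=21, y=1)
        gcd(x=1, y=0)
        -> return 1
      -> return 1
    -> return 1
  -> return 1
-> return 1

Final answer: 1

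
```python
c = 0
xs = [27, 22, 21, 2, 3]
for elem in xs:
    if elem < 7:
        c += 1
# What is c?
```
Trace:
  c=0
  c=0, elem=27
  c=0, elem=22
  c=0, elem=21
  c=1, elem=2
  c=2, elem=3

Final answer: 2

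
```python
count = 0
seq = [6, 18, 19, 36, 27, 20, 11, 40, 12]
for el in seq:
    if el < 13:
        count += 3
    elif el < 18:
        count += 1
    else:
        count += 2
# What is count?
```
Trace:
  count=0
  count=3, el=6
  count=5, el=18
  count=7, el=19
  count=9, el=36
  count=11, el=27
  count=13, el=20
  count=16, el=11
  count=18, el=40
  count=21, el=12

Final answer: 21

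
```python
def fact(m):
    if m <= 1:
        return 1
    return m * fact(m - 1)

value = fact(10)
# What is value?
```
Call trace:
fact(m=10)
  fact(m=9)
    fact(m=8)
      fact(m=7)
        fact(m=6)
          fact(m=5)
            fact(m=4)
              fact(m=3)
                fact(m=2)
                  fact(m=1)
                  -> return 1
                -> return 2
              -> return 6
            -> return 24
          -> return 120
        -> return 720
      -> return 5040
    -> return 40320
  -> return 362880
-> return 3628800

Final answer: 3628800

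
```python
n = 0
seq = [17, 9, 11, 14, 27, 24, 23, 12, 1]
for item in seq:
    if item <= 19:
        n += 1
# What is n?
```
Trace:
  n=0
  n=1, item=17
  n=2, item=9
  n=3, item=11
  n=4, item=14
  n=4, item=27
  n=4, item=24
  n=4, item=23
  n=5, item=12
  n=6, item=1

Final answer: 6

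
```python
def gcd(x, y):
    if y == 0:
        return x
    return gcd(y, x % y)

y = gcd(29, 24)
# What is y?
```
Call trace:
gcd(x=29, y=24)
  gcd(x=24, y=5)
    gcd(x=5, y=4)
      gcd(x=4, y=1)
        gcd(x=1, y=0)
        -> return 1
      -> return 1
    -> return 1
  -> return 1
-> return 1

Final answer: 1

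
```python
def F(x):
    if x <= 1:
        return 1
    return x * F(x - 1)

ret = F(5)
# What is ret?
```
Call trace:
F(x=5)
  F(x=4)
    F(x=3)
      F(x=2)
        F(x=1)
        -> return 1
      -> return 2
    -> return 6
  -> return 24
-> return 120

Final answer: 120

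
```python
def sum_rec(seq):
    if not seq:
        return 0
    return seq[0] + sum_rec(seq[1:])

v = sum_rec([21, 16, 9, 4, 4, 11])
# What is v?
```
Call trace:
sum_rec(seq=[21, 16, 9, 4, 4, 11])
  sum_rec(seq=[16, 9, 4, 4, 11])
    sum_rec(seq=[9, 4, 4, 11])
      sum_rec(seq=[4, 4, 11])
        sum_rec(seq=[4, 11])
          sum_rec(seq=[11])
            sum_rec(seq=[])
            -> return 0
          -> return 11
        -> return 15
      -> return 19
    -> return 28
  -> return 44
-> return 65

Final answer: 65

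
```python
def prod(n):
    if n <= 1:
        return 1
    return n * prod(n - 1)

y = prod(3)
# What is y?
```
Call trace:
prod(n=3)
  prod(n=2)
    prod(n=1)
    -> return 1
  -> return 2
-> return 6

Final answer: 6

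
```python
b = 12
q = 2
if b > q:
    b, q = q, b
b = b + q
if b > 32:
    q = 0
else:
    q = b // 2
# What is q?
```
Trace:
  b=12
  b=12, q=2
  b=2, q=12
  b=14, q=12
  b=14, q=7

Final answer: 7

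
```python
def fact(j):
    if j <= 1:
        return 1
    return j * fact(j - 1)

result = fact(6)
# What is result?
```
Call trace:
fact(j=6)
  fact(j=5)
    fact(j=4)
      fact(j=3)
        fact(j=2)
          fact(j=1)
          -> return 1
        -> return 2
      -> return 6
    -> return 24
  -> return 120
-> return 720

Final answer: 720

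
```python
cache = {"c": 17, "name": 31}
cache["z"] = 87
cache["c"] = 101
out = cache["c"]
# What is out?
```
Trace:
  cache={'c': 17, 'name': 31}
  cache={'c': 17, 'name': 31, 'z': 87}
  cache={'c': 101, 'name': 31, 'z': 87}
  cache={'c': 101, 'name': 31, 'z': 87}, out=101

Final answer: 101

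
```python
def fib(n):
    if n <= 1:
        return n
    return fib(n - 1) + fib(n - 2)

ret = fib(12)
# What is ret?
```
Call trace (a repeated sub-call is expanded the first time; later identical calls just restate its return value):
fib(n=12)
  fib(n=11)
    fib(n=10)
      fib(n=9)
        fib(n=8)
          fib(n=7)
            fib(n=6)
              fib(n=5)
                fib(n=4)
                  fib(n=3)
                    fib(n=2)
                      fib(n=1)
                      -> return 1
                      fib(n=0)
                      -> return 0
                    -> return 1
                    fib(n=1)
                    -> return 1
                  -> return 2
                  fib(n=2) -> return 1  (same call as traced above)
                -> return 3
                fib(n=3) -> return 2  (same call as traced above)
              -> return 5
              fib(n=4) -> return 3  (same call as traced above)
            -> return 8
            fib(n=5) -> return 5  (same call as traced above)
          -> return 13
          fib(n=6) -> return 8  (same call as traced above)
        -> return 21
        fib(n=7) -> return 13  (same call as traced above)
      -> return 34
      fib(n=8) -> return 21  (same call as traced above)
    -> return 55
    fib(n=9) -> return 34  (same call as traced above)
  -> return 89
  fib(n=10) -> return 55  (same call as traced above)
-> return 144

Final answer: 144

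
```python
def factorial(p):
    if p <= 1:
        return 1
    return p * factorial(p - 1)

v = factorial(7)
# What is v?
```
Call trace:
factorial(p=7)
  factorial(p=6)
    factorial(p=5)
      factorial(p=4)
        factorial(p=3)
          factorial(p=2)
            factorial(p=1)
            -> return 1
          -> return 2
        -> return 6
      -> return 24
    -> return 120
  -> return 720
-> return 5040

Final answer: 5040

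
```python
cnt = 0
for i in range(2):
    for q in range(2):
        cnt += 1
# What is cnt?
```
Trace:
  cnt=0
  cnt=1, i=0, q=0
  cnt=2, i=0, q=1
  cnt=3, i=1, q=0
  cnt=4, i=1, q=1

Final answer: 4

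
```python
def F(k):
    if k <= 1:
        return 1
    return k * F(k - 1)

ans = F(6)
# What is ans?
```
Call trace:
F(k=6)
  F(k=5)
    F(k=4)
      F(k=3)
        F(k=2)
          F(k=1)
          -> return 1
        -> return 2
      -> return 6
    -> return 24
  -> return 120
-> return 720

Final answer: 720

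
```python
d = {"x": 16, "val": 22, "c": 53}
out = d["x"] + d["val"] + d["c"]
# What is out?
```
Trace:
  d={'x': 16, 'val': 22, 'c': 53}
  d={'x': 16, 'val': 22, 'c': 53}, out=91

Final answer: 91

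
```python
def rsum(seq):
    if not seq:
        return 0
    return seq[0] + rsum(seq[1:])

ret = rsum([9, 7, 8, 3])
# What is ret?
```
Call trace:
rsum(seq=[9, 7, 8, 3])
  rsum(seq=[7, 8, 3])
    rsum(seq=[8, 3])
      rsum(seq=[3])
        rsum(seq=[])
        -> return 0
      -> return 3
    -> return 11
  -> return 18
-> return 27

Final answer: 27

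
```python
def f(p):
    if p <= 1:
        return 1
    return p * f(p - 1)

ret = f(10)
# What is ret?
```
Call trace:
f(p=10)
  f(p=9)
    f(p=8)
      f(p=7)
        f(p=6)
          f(p=5)
            f(p=4)
              f(p=3)
                f(p=2)
                  f(p=1)
                  -> return 1
                -> return 2
              -> return 6
            -> return 24
          -> return 120
        -> return 720
      -> return 5040
    -> return 40320
  -> return 362880
-> return 3628800

Final answer: 3628800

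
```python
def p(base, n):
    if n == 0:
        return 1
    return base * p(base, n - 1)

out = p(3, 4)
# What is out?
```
Call trace:
p(base=3, n=4)
  p(base=3, n=3)
    p(base=3, n=2)
      p(base=3, n=1)
        p(base=3, n=0)
        -> return 1
      -> return 3
    -> return 9
  -> return 27
-> return 81

Final answer: 81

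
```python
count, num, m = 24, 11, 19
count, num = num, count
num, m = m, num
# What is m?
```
Trace:
  count=24, num=11, m=19
  count=11, num=24, m=19
  count=11, num=19, m=24

Final answer: 24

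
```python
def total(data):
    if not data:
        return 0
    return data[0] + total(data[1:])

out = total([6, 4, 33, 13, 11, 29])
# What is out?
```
Call trace:
total(data=[6, 4, 33, 13, 11, 29])
  total(data=[4, 33, 13, 11, 29])
    total(data=[33, 13, 11, 29])
      total(data=[13, 11, 29])
        total(data=[11, 29])
          total(data=[29])
            total(data=[])
            -> return 0
          -> return 29
        -> return 40
      -> return 53
    -> return 86
  -> return 90
-> return 96

Final answer: 96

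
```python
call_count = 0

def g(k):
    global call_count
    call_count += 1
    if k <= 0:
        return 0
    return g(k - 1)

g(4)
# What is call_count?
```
Call trace:
g(k=4)
  g(k=3)
    g(k=2)
      g(k=1)
        g(k=0)
        -> return 0
      -> return 0
    -> return 0
  -> return 0
-> return 0

call_count is incremented once per call. g is entered once for each k = 4, 3, 2, 1, 0 (the k <= 0 call returns without recursing), i.e. 4 + 1 calls.
call_count = 5

Final answer: 5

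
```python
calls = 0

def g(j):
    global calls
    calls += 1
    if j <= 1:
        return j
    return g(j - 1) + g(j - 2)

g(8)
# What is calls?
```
Call trace (a repeated sub-call is expanded the first time; later identical calls just restate its return value):
g(j=8)
  g(j=7)
    g(j=6)
      g(j=5)
        g(j=4)
          g(j=3)
            g(j=2)
              g(j=1)
              -> return 1
              g(j=0)
              -> return 0
            -> return 1
            g(j=1)
            -> return 1
          -> return 2
          g(j=2) -> return 1  (same call as traced above)
        -> return 3
        g(j=3) -> return 2  (same call as traced above)
      -> return 5
      g(j=4) -> return 3  (same call as traced above)
    -> return 8
    g(j=5) -> return 5  (same call as traced above)
  -> return 13
  g(j=6) -> return 8  (same call as traced above)
-> return 21

calls is incremented once per call, so count the calls in each subtree. Let C(j) = number of calls made by g(j).
C(0) = C(1) = 1 (base case, no recursion); C(j) = 1 + C(j - 1) + C(j - 2) otherwise.
C(2) = 1 + C(1) + C(0) = 1 + 1 + 1 = 3
C(3) = 1 + C(2) + C(1) = 1 + 3 + 1 = 5
C(4) = 1 + C(3) + C(2) = 1 + 5 + 3 = 9
C(5) = 1 + C(4) + C(3) = 1 + 9 + 5 = 15
C(6) = 1 + C(5) + C(4) = 1 + 15 + 9 = 25
C(7) = 1 + C(6) + C(5) = 1 + 25 + 15 = 41
C(8) = 1 + C(7) + C(6) = 1 + 41 + 25 = 67
calls = C(8) = 67

Final answer: 67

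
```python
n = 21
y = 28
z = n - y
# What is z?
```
Trace:
  n=21
  n=21, y=28
  n=21, y=28, z=-7

Final answer: -7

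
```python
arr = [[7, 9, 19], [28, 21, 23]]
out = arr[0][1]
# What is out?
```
Trace:
  arr=[[7, 9, 19], [28, 21, 23]]
  arr=[[7, 9, 19], [28, 21, 23]], out=9

Final answer: 9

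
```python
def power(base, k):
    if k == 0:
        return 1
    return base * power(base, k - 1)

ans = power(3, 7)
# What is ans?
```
Call trace:
power(base=3, k=7)
  power(base=3, k=6)
    power(base=3, k=5)
      power(base=3, k=4)
        power(base=3, k=3)
          power(base=3, k=2)
            power(base=3, k=1)
              power(base=3, k=0)
              -> return 1
            -> return 3
          -> return 9
        -> return 27
      -> return 81
    -> return 243
  -> return 729
-> return 2187

Final answer: 2187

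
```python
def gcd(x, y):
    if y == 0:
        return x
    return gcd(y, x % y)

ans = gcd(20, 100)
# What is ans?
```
Call trace:
gcd(x=20, y=100)
  gcd(x=100, y=20)
    gcd(x=20, y=0)
    -> return 20
  -> return 20
-> return 20

Final answer: 20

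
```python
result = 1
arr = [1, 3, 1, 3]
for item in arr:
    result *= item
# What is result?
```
Trace:
  result=1
  result=1, item=1
  result=3, item=3
  result=3, item=1
  result=9, item=3

Final answer: 9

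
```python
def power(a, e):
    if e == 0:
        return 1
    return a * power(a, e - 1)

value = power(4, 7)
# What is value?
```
Call trace:
power(a=4, e=7)
  power(a=4, e=6)
    power(a=4, e=5)
      power(a=4, e=4)
        power(a=4, e=3)
          power(a=4, e=2)
            power(a=4, e=1)
              power(a=4, e=0)
              -> return 1
            -> return 4
          -> return 16
        -> return 64
      -> return 256
    -> return 1024
  -> return 4096
-> return 16384

Final answer: 16384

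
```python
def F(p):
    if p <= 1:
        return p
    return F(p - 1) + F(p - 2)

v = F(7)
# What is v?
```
Call trace (a repeated sub-call is expanded the first time; later identical calls just restate its return value):
F(p=7)
  F(p=6)
    F(p=5)
      F(p=4)
        F(p=3)
          F(p=2)
            F(p=1)
            -> return 1
            F(p=0)
            -> return 0
          -> return 1
          F(p=1)
          -> return 1
        -> return 2
        F(p=2) -> return 1  (same call as traced above)
      -> return 3
      F(p=3) -> return 2  (same call as traced above)
    -> return 5
    F(p=4) -> return 3  (same call as traced above)
  -> return 8
  F(p=5) -> return 5  (same call as traced above)
-> return 13

Final answer: 13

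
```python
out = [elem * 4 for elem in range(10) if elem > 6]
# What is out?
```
Trace:
  elem=0
  elem=1
  elem=2
  elem=3
  elem=4
  elem=5
  elem=6
  elem=7
  elem=8
  elem=9
  out=[28, 32, 36]

Final answer: [28, 32, 36]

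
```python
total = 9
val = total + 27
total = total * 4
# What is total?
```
Trace:
  total=9
  total=9, val=36
  total=36, val=36

Final answer: 36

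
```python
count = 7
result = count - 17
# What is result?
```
Trace:
  count=7
  count=7, result=-10

Final answer: -10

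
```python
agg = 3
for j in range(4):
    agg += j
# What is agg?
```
Trace:
  agg=3
  agg=3, j=0
  agg=4, j=1
  agg=6, j=2
  agg=9, j=3

Final answer: 9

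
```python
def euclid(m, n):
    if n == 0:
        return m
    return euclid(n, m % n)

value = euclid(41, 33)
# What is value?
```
Call trace:
euclid(m=41, n=33)
  euclid(m=33, n=8)
    euclid(m=8, n=1)
      euclid(m=1, n=0)
      -> return 1
    -> return 1
  -> return 1
-> return 1

Final answer: 1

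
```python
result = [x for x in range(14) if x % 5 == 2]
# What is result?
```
Trace:
  x=0
  x=1
  x=2
  x=3
  x=4
  x=5
  x=6
  x=7
  x=8
  x=9
  x=10
  x=11
  x=12
  x=13
  result=[2, 7, 12]

Final answer: [2, 7, 12]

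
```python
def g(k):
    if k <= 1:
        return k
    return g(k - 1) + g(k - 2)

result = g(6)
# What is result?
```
Call trace (a repeated sub-call is expanded the first time; later identical calls just restate its return value):
g(k=6)
  g(k=5)
    g(k=4)
      g(k=3)
        g(k=2)
          g(k=1)
          -> return 1
          g(k=0)
          -> return 0
        -> return 1
        g(k=1)
        -> return 1
      -> return 2
      g(k=2) -> return 1  (same call as traced above)
    -> return 3
    g(k=3) -> return 2  (same call as traced above)
  -> return 5
  g(k=4) -> return 3  (same call as traced above)
-> return 8

Final answer: 8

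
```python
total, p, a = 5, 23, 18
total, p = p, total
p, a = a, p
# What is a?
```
Trace:
  total=5, p=23, a=18
  total=23, p=5, a=18
  total=23, p=18, a=5

Final answer: 5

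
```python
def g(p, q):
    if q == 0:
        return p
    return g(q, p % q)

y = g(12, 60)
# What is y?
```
Call trace:
g(p=12, q=60)
  g(p=60, q=12)
    g(p=12, q=0)
    -> return 12
  -> return 12
-> return 12

Final answer: 12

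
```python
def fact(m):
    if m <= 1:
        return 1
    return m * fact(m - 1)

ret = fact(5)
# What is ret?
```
Call trace:
fact(m=5)
  fact(m=4)
    fact(m=3)
      fact(m=2)
        fact(m=1)
        -> return 1
      -> return 2
    -> return 6
  -> return 24
-> return 120

Final answer: 120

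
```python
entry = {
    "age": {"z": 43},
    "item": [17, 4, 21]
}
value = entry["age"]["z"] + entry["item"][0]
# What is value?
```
Trace:
  entry={'age': {'z': 43}, 'item': [17, 4, 21]}
  entry={'age': {'z': 43}, 'item': [17, 4, 21]}, value=60

Final answer: 60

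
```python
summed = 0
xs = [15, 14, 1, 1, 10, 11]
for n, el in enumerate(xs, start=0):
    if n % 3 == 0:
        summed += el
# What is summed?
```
Trace:
  summed=0
  summed=15, n=0, el=15
  summed=15, n=1, el=14
  summed=15, n=2, el=1
  summed=16, n=3, el=1
  summed=16, n=4, el=10
  summed=16, n=5, el=11

Final answer: 16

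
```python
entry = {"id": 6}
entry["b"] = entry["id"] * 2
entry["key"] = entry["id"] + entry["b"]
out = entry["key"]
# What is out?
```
Trace:
  entry={'id': 6}
  entry={'id': 6, 'b': 12}
  entry={'id': 6, 'b': 12, 'key': 18}
  entry={'id': 6, 'b': 12, 'key': 18}, out=18

Final answer: 18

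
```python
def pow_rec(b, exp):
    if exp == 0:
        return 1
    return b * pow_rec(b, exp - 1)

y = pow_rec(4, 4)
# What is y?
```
Call trace:
pow_rec(b=4, exp=4)
  pow_rec(b=4, exp=3)
    pow_rec(b=4, exp=2)
      pow_rec(b=4, exp=1)
        pow_rec(b=4, exp=0)
        -> return 1
      -> return 4
    -> return 16
  -> return 64
-> return 256

Final answer: 256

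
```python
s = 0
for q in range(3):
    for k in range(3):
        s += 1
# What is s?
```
Trace:
  s=0
  s=1, q=0, k=0
  s=2, q=0, k=1
  s=3, q=0, k=2
  s=4, q=1, k=0
  s=5, q=1, k=1
  s=6, q=1, k=2
  s=7, q=2, k=0
  s=8, q=2, k=1
  s=9, q=2, k=2

Final answer: 9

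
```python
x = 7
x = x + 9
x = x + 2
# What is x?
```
Trace:
  x=7
  x=16
  x=18

Final answer: 18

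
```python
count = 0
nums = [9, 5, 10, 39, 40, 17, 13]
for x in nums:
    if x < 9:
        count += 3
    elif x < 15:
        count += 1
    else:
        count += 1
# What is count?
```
Trace:
  count=0
  count=1, x=9
  count=4, x=5
  count=5, x=10
  count=6, x=39
  count=7, x=40
  count=8, x=17
  count=9, x=13

Final answer: 9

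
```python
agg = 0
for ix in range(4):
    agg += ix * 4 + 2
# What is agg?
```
Trace:
  agg=0
  agg=2, ix=0
  agg=8, ix=1
  agg=18, ix=2
  agg=32, ix=3

Final answer: 32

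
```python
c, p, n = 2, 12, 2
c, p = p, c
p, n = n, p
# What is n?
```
Trace:
  c=2, p=12, n=2
  c=12, p=2, n=2
  c=12, p=2, n=2

Final answer: 2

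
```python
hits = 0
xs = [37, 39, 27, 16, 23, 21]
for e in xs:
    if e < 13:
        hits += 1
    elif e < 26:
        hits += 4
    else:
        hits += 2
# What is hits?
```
Trace:
  hits=0
  hits=2, e=37
  hits=4, e=39
  hits=6, e=27
  hits=10, e=16
  hits=14, e=23
  hits=18, e=21

Final answer: 18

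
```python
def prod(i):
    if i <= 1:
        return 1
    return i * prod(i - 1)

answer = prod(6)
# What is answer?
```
Call trace:
prod(i=6)
  prod(i=5)
    prod(i=4)
      prod(i=3)
        prod(i=2)
          prod(i=1)
          -> return 1
        -> return 2
      -> return 6
    -> return 24
  -> return 120
-> return 720

Final answer: 720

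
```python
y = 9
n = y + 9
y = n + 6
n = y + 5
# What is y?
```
Trace:
  y=9
  y=9, n=18
  y=24, n=18
  y=24, n=29

Final answer: 24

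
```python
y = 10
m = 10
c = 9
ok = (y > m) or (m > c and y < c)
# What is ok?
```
Trace:
  y=10
  y=10, m=10
  y=10, m=10, c=9
  y=10, m=10, c=9, ok=False

Final answer: False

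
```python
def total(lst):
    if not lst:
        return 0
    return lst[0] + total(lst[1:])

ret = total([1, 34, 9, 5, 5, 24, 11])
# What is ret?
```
Call trace:
total(lst=[1, 34, 9, 5, 5, 24, 11])
  total(lst=[34, 9, 5, 5, 24, 11])
    total(lst=[9, 5, 5, 24, 11])
      total(lst=[5, 5, 24, 11])
        total(lst=[5, 24, 11])
          total(lst=[24, 11])
            total(lst=[11])
              total(lst=[])
              -> return 0
            -> return 11
          -> return 35
        -> return 40
      -> return 45
    -> return 54
  -> return 88
-> return 89

Final answer: 89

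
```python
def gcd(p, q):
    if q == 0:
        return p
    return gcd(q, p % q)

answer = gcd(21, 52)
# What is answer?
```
Call trace:
gcd(p=21, q=52)
  gcd(p=52, q=21)
    gcd(p=21, q=10)
      gcd(p=10, q=1)
        gcd(p=1, q=0)
        -> return 1
      -> return 1
    -> return 1
  -> return 1
-> return 1

Final answer: 1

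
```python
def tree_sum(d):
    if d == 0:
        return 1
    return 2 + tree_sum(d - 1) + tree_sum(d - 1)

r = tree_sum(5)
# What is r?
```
Call trace (a repeated sub-call is expanded the first time; later identical calls just restate its return value):
tree_sum(d=5)
  tree_sum(d=4)
    tree_sum(d=3)
      tree_sum(d=2)
        tree_sum(d=1)
          tree_sum(d=0)
          -> return 1
          tree_sum(d=0)
          -> return 1
        -> return 4
        tree_sum(d=1) -> return 4  (same call as traced above)
      -> return 10
      tree_sum(d=2) -> return 10  (same call as traced above)
    -> return 22
    tree_sum(d=3) -> return 22  (same call as traced above)
  -> return 46
  tree_sum(d=4) -> return 46  (same call as traced above)
-> return 94

Final answer: 94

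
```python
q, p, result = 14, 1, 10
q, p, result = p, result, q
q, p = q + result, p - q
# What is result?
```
Trace:
  q=14, p=1, result=10
  q=1, p=10, result=14
  q=15, p=9, result=14

Final answer: 14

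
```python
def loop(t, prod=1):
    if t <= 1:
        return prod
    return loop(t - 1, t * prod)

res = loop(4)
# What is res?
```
Call trace:
loop(t=4, prod=1)
  loop(t=3, prod=4)
    loop(t=2, prod=12)
      loop(t=1, prod=24)
      -> return 24
    -> return 24
  -> return 24
-> return 24

Final answer: 24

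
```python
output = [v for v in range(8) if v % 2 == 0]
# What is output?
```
Trace:
  v=0
  v=1
  v=2
  v=3
  v=4
  v=5
  v=6
  v=7
  output=[0, 2, 4, 6]

Final answer: [0, 2, 4, 6]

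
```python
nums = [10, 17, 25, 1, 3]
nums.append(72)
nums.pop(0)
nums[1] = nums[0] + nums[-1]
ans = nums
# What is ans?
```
Trace:
  nums=[10, 17, 25, 1, 3]
  nums=[10, 17, 25, 1, 3, 72]
  nums=[17, 25, 1, 3, 72]
  nums=[17, 89, 1, 3, 72]
  nums=[17, 89, 1, 3, 72], ans=[17, 89, 1, 3, 72]

Final answer: [17, 89, 1, 3, 72]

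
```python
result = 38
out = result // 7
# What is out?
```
Trace:
  result=38
  result=38, out=5

Final answer: 5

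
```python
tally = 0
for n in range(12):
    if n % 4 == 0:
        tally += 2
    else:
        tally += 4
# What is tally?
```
Trace:
  tally=0
  tally=2, n=0
  tally=6, n=1
  tally=10, n=2
  tally=14, n=3
  tally=16, n=4
  tally=20, n=5
  tally=24, n=6
  tally=28, n=7
  tally=30, n=8
  tally=34, n=9
  tally=38, n=10
  tally=42, n=11

Final answer: 42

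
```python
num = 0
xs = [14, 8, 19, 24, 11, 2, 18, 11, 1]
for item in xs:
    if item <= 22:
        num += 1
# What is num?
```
Trace:
  num=0
  num=1, item=14
  num=2, item=8
  num=3, item=19
  num=3, item=24
  num=4, item=11
  num=5, item=2
  num=6, item=18
  num=7, item=11
  num=8, item=1

Final answer: 8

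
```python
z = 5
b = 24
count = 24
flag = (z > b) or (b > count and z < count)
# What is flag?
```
Trace:
  z=5
  z=5, b=24
  z=5, b=24, count=24
  z=5, b=24, count=24, flag=False

Final answer: False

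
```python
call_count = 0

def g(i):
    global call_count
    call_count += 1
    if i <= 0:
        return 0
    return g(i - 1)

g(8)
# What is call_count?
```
Call trace:
g(i=8)
  g(i=7)
    g(i=6)
      g(i=5)
        g(i=4)
          g(i=3)
            g(i=2)
              g(i=1)
                g(i=0)
                -> return 0
              -> return 0
            -> return 0
          -> return 0
        -> return 0
      -> return 0
    -> return 0
  -> return 0
-> return 0

call_count is incremented once per call. g is entered once for each i = 8, 7, 6, 5, 4, 3, 2, 1, 0 (the i <= 0 call returns without recursing), i.e. 8 + 1 calls.
call_count = 9

Final answer: 9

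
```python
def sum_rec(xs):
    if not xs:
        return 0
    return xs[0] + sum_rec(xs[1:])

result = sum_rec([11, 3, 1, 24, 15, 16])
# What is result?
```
Call trace:
sum_rec(xs=[11, 3, 1, 24, 15, 16])
  sum_rec(xs=[3, 1, 24, 15, 16])
    sum_rec(xs=[1, 24, 15, 16])
      sum_rec(xs=[24, 15, 16])
        sum_rec(xs=[15, 16])
          sum_rec(xs=[16])
            sum_rec(xs=[])
            -> return 0
          -> return 16
        -> return 31
      -> return 55
    -> return 56
  -> return 59
-> return 70

Final answer: 70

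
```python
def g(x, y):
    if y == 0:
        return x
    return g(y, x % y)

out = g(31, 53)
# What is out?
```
Call trace:
g(x=31, y=53)
  g(x=53, y=31)
    g(x=31, y=22)
      g(x=22, y=9)
        g(x=9, y=4)
          g(x=4, y=1)
            g(x=1, y=0)
            -> return 1
          -> return 1
        -> return 1
      -> return 1
    -> return 1
  -> return 1
-> return 1

Final answer: 1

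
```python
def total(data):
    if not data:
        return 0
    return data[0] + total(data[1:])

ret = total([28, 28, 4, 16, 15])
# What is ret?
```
Call trace:
total(data=[28, 28, 4, 16, 15])
  total(data=[28, 4, 16, 15])
    total(data=[4, 16, 15])
      total(data=[16, 15])
        total(data=[15])
          total(data=[])
          -> return 0
        -> return 15
      -> return 31
    -> return 35
  -> return 63
-> return 91

Final answer: 91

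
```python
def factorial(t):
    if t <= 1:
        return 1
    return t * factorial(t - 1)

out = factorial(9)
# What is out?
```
Call trace:
factorial(t=9)
  factorial(t=8)
    factorial(t=7)
      factorial(t=6)
        factorial(t=5)
          factorial(t=4)
            factorial(t=3)
              factorial(t=2)
                factorial(t=1)
                -> return 1
              -> return 2
            -> return 6
          -> return 24
        -> return 120
      -> return 720
    -> return 5040
  -> return 40320
-> return 362880

Final answer: 362880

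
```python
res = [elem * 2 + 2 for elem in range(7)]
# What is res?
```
Trace:
  elem=0
  elem=1
  elem=2
  elem=3
  elem=4
  elem=5
  elem=6
  res=[2, 4, 6, 8, 10, 12, 14]

Final answer: [2, 4, 6, 8, 10, 12, 14]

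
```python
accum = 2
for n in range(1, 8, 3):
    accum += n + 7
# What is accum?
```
Trace:
  accum=2
  accum=10, n=1
  accum=21, n=4
  accum=35, n=7

Final answer: 35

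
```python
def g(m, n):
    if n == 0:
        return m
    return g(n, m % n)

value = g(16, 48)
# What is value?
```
Call trace:
g(m=16, n=48)
  g(m=48, n=16)
    g(m=16, n=0)
    -> return 16
  -> return 16
-> return 16

Final answer: 16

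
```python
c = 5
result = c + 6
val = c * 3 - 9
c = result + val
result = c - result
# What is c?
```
Trace:
  c=5
  c=5, result=11
  c=5, result=11, val=6
  c=17, result=11, val=6
  c=17, result=6, val=6

Final answer: 17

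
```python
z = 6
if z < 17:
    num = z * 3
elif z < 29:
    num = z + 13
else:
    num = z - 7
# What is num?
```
Trace:
  z=6
  z=6, num=18

Final answer: 18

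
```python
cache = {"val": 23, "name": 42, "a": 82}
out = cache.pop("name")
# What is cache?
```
Trace:
  cache={'val': 23, 'name': 42, 'a': 82}
  cache={'val': 23, 'a': 82}, out=42

Final answer: {'val': 23, 'a': 82}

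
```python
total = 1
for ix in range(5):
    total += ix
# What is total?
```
Trace:
  total=1
  total=1, ix=0
  total=2, ix=1
  total=4, ix=2
  total=7, ix=3
  total=11, ix=4

Final answer: 11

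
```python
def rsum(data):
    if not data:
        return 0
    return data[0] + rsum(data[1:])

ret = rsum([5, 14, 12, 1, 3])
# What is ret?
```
Call trace:
rsum(data=[5, 14, 12, 1, 3])
  rsum(data=[14, 12, 1, 3])
    rsum(data=[12, 1, 3])
      rsum(data=[1, 3])
        rsum(data=[3])
          rsum(data=[])
          -> return 0
        -> return 3
      -> return 4
    -> return 16
  -> return 30
-> return 35

Final answer: 35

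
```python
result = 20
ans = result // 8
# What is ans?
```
Trace:
  result=20
  result=20, ans=2

Final answer: 2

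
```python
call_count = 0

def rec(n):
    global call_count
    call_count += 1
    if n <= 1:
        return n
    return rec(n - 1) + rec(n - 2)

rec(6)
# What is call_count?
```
Call trace (a repeated sub-call is expanded the first time; later identical calls just restate its return value):
rec(n=6)
  rec(n=5)
    rec(n=4)
      rec(n=3)
        rec(n=2)
          rec(n=1)
          -> return 1
          rec(n=0)
          -> return 0
        -> return 1
        rec(n=1)
        -> return 1
      -> return 2
      rec(n=2) -> return 1  (same call as traced above)
    -> return 3
    rec(n=3) -> return 2  (same call as traced above)
  -> return 5
  rec(n=4) -> return 3  (same call as traced above)
-> return 8

call_count is incremented once per call, so count the calls in each subtree. Let C(n) = number of calls made by rec(n).
C(0) = C(1) = 1 (base case, no recursion); C(n) = 1 + C(n - 1) + C(n - 2) otherwise.
C(2) = 1 + C(1) + C(0) = 1 + 1 + 1 = 3
C(3) = 1 + C(2) + C(1) = 1 + 3 + 1 = 5
C(4) = 1 + C(3) + C(2) = 1 + 5 + 3 = 9
C(5) = 1 + C(4) + C(3) = 1 + 9 + 5 = 15
C(6) = 1 + C(5) + C(4) = 1 + 15 + 9 = 25
call_count = C(6) = 25

Final answer: 25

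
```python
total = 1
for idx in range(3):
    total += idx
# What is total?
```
Trace:
  total=1
  total=1, idx=0
  total=2, idx=1
  total=4, idx=2

Final answer: 4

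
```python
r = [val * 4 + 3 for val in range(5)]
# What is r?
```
Trace:
  val=0
  val=1
  val=2
  val=3
  val=4
  r=[3, 7, 11, 15, 19]

Final answer: [3, 7, 11, 15, 19]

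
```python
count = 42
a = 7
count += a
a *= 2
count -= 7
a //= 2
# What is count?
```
Trace:
  count=42
  count=42, a=7
  count=49, a=7
  count=49, a=14
  count=42, a=14
  count=42, a=7

Final answer: 42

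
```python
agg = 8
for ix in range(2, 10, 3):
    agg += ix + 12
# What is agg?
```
Trace:
  agg=8
  agg=22, ix=2
  agg=39, ix=5
  agg=59, ix=8

Final answer: 59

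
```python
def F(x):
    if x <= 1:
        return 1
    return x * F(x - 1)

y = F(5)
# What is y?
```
Call trace:
F(x=5)
  F(x=4)
    F(x=3)
      F(x=2)
        F(x=1)
        -> return 1
      -> return 2
    -> return 6
  -> return 24
-> return 120

Final answer: 120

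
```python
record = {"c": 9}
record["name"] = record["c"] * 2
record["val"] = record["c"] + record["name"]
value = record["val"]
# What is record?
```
Trace:
  record={'c': 9}
  record={'c': 9, 'name': 18}
  record={'c': 9, 'name': 18, 'val': 27}
  record={'c': 9, 'name': 18, 'val': 27}, value=27

Final answer: {'c': 9, 'name': 18, 'val': 27}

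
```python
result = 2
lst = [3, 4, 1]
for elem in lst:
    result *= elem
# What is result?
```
Trace:
  result=2
  result=6, elem=3
  result=24, elem=4
  result=24, elem=1

Final answer: 24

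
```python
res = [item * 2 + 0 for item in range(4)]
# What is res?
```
Trace:
  item=0
  item=1
  item=2
  item=3
  res=[0, 2, 4, 6]

Final answer: [0, 2, 4, 6]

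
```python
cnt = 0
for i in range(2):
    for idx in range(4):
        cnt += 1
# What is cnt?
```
Trace:
  cnt=0
  cnt=1, i=0, idx=0
  cnt=2, i=0, idx=1
  cnt=3, i=0, idx=2
  cnt=4, i=0, idx=3
  cnt=5, i=1, idx=0
  cnt=6, i=1, idx=1
  cnt=7, i=1, idx=2
  cnt=8, i=1, idx=3

Final answer: 8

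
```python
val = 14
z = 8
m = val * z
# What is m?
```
Trace:
  val=14
  val=14, z=8
  val=14, z=8, m=112

Final answer: 112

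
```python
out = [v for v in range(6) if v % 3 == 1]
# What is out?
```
Trace:
  v=0
  v=1
  v=2
  v=3
  v=4
  v=5
  out=[1, 4]

Final answer: [1, 4]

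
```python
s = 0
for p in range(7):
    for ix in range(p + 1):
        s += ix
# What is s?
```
Trace:
  s=0
  s=0, p=0, ix=0
  s=0, p=1, ix=0
  s=1, p=1, ix=1
  s=1, p=2, ix=0
  s=2, p=2, ix=1
  s=4, p=2, ix=2
  s=4, p=3, ix=0
  s=5, p=3, ix=1
  s=7, p=3, ix=2
  s=10, p=3, ix=3
  s=10, p=4, ix=0
  s=11, p=4, ix=1
  s=13, p=4, ix=2
  s=16, p=4, ix=3
  s=20, p=4, ix=4
  s=20, p=5, ix=0
  s=21, p=5, ix=1
  s=23, p=5, ix=2
  s=26, p=5, ix=3
  s=30, p=5, ix=4
  s=35, p=5, ix=5
  s=35, p=6, ix=0
  s=36, p=6, ix=1
  s=38, p=6, ix=2
  s=41, p=6, ix=3
  s=45, p=6, ix=4
  s=50, p=6, ix=5
  s=56, p=6, ix=6

Final answer: 56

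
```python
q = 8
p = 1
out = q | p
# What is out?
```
Trace:
  q=8
  q=8, p=1
  q=8, p=1, out=9

Final answer: 9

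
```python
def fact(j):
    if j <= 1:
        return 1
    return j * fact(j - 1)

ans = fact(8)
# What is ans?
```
Call trace:
fact(j=8)
  fact(j=7)
    fact(j=6)
      fact(j=5)
        fact(j=4)
          fact(j=3)
            fact(j=2)
              fact(j=1)
              -> return 1
            -> return 2
          -> return 6
        -> return 24
      -> return 120
    -> return 720
  -> return 5040
-> return 40320

Final answer: 40320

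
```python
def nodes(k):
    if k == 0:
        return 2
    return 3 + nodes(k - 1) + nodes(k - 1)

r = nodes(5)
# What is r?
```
Call trace (a repeated sub-call is expanded the first time; later identical calls just restate its return value):
nodes(k=5)
  nodes(k=4)
    nodes(k=3)
      nodes(k=2)
        nodes(k=1)
          nodes(k=0)
          -> return 2
          nodes(k=0)
          -> return 2
        -> return 7
        nodes(k=1) -> return 7  (same call as traced above)
      -> return 17
      nodes(k=2) -> return 17  (same call as traced above)
    -> return 37
    nodes(k=3) -> return 37  (same call as traced above)
  -> return 77
  nodes(k=4) -> return 77  (same call as traced above)
-> return 157

Final answer: 157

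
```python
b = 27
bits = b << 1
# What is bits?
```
Trace:
  b=27
  b=27, bits=54

Final answer: 54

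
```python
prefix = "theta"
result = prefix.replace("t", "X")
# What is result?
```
Trace:
  prefix='theta'
  prefix='theta', result='XheXa'

Final answer: 'XheXa'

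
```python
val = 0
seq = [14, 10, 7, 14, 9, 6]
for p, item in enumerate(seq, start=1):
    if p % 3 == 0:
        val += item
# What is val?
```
Trace:
  val=0
  val=0, p=1, item=14
  val=0, p=2, item=10
  val=7, p=3, item=7
  val=7, p=4, item=14
  val=7, p=5, item=9
  val=13, p=6, item=6

Final answer: 13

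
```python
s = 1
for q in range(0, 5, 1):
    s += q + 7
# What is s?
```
Trace:
  s=1
  s=8, q=0
  s=16, q=1
  s=25, q=2
  s=35, q=3
  s=46, q=4

Final answer: 46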